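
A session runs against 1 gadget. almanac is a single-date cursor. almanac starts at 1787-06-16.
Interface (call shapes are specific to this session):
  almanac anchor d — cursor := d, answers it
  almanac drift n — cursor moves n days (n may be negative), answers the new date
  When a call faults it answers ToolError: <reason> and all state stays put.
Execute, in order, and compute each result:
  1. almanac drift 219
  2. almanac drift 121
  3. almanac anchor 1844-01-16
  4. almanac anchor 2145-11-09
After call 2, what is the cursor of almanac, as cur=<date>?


# almanac drift(219) -> 1788-01-21
# almanac drift(121) -> 1788-05-21
# almanac anchor(1844-01-16) -> 1844-01-16
# almanac anchor(2145-11-09) -> 2145-11-09

Answer: cur=1788-05-21


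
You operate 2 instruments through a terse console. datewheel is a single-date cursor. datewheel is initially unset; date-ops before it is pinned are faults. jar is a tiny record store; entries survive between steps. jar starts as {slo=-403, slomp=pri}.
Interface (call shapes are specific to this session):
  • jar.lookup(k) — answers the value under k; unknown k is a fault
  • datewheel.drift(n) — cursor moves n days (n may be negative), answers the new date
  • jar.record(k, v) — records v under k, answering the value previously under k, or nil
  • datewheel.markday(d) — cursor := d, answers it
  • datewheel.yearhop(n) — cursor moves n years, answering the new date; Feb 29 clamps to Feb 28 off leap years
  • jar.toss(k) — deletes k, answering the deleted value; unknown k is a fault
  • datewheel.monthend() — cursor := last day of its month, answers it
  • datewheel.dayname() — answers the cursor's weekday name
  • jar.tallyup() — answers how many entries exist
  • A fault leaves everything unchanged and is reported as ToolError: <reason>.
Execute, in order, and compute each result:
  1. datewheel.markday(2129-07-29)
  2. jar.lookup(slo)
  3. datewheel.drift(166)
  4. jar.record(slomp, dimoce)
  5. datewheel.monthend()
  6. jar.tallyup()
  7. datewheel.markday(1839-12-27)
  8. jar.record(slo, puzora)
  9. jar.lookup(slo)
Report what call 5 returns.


Answer: 2130-01-31

Derivation:
>>> datewheel.markday d→2129-07-29
:: 2129-07-29
>>> jar.lookup k→slo
:: -403
>>> datewheel.drift n→166
:: 2130-01-11
>>> jar.record k→slomp v→dimoce
:: pri
>>> datewheel.monthend
:: 2130-01-31
>>> jar.tallyup
:: 2
>>> datewheel.markday d→1839-12-27
:: 1839-12-27
>>> jar.record k→slo v→puzora
:: -403
>>> jar.lookup k→slo
:: puzora


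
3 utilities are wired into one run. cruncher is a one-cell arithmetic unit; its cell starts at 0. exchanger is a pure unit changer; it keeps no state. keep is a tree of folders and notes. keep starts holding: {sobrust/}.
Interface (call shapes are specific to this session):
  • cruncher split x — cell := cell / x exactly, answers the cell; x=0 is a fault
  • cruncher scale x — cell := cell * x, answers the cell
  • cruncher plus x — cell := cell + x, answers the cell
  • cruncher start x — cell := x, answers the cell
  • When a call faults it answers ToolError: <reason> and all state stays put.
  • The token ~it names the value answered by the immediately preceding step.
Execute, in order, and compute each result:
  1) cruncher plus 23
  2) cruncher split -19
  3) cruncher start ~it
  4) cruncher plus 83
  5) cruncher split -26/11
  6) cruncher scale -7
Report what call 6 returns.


Answer: 59829/247

Derivation:
→ cruncher plus(x='23')
← 23
→ cruncher split(x='-19')
← -23/19
→ cruncher start(x='~it')
← -23/19
→ cruncher plus(x='83')
← 1554/19
→ cruncher split(x='-26/11')
← -8547/247
→ cruncher scale(x='-7')
← 59829/247


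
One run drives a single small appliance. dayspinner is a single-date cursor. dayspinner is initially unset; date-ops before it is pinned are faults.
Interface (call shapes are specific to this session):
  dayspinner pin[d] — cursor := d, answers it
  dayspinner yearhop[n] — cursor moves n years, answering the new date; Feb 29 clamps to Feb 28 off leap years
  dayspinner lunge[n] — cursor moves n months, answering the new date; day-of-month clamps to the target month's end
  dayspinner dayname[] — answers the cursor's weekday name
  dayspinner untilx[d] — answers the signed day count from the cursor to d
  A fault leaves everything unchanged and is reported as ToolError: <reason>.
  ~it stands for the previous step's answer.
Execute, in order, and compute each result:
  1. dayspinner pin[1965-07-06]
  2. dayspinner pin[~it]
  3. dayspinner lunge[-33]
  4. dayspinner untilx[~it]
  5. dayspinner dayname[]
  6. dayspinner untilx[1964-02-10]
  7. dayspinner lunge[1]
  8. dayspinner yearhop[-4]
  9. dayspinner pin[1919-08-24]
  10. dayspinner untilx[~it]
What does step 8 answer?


Do: dayspinner pin[d→1965-07-06]
See: 1965-07-06
Do: dayspinner pin[d→~it]
See: 1965-07-06
Do: dayspinner lunge[n→-33]
See: 1962-10-06
Do: dayspinner untilx[d→~it]
See: 0
Do: dayspinner dayname[]
See: Saturday
Do: dayspinner untilx[d→1964-02-10]
See: 492
Do: dayspinner lunge[n→1]
See: 1962-11-06
Do: dayspinner yearhop[n→-4]
See: 1958-11-06
Do: dayspinner pin[d→1919-08-24]
See: 1919-08-24
Do: dayspinner untilx[d→~it]
See: 0

Answer: 1958-11-06


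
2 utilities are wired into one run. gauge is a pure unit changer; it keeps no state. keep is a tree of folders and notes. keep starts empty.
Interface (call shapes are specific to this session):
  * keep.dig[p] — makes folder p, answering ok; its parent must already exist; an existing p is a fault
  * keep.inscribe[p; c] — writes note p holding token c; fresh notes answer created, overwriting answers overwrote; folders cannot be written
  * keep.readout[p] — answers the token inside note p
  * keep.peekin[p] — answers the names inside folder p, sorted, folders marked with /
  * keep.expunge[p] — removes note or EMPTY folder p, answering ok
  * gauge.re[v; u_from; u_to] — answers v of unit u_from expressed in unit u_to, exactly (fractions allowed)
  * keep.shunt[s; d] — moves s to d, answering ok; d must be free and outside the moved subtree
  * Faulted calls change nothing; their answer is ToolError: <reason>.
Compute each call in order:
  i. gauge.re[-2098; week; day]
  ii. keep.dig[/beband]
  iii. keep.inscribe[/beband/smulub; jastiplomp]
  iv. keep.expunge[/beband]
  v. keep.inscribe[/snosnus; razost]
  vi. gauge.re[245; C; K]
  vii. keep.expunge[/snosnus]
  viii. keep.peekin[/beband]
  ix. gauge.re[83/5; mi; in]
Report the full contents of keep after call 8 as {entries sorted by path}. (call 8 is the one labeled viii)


Answer: {beband/, beband/smulub=jastiplomp}

Derivation:
# gauge.re(v→-2098, u_from→week, u_to→day) => -14686
# keep.dig(p→/beband) => ok
# keep.inscribe(p→/beband/smulub, c→jastiplomp) => created
# keep.expunge(p→/beband) => ToolError: not empty
# keep.inscribe(p→/snosnus, c→razost) => created
# gauge.re(v→245, u_from→C, u_to→K) => 10363/20
# keep.expunge(p→/snosnus) => ok
# keep.peekin(p→/beband) => [smulub]
# gauge.re(v→83/5, u_from→mi, u_to→in) => 1051776


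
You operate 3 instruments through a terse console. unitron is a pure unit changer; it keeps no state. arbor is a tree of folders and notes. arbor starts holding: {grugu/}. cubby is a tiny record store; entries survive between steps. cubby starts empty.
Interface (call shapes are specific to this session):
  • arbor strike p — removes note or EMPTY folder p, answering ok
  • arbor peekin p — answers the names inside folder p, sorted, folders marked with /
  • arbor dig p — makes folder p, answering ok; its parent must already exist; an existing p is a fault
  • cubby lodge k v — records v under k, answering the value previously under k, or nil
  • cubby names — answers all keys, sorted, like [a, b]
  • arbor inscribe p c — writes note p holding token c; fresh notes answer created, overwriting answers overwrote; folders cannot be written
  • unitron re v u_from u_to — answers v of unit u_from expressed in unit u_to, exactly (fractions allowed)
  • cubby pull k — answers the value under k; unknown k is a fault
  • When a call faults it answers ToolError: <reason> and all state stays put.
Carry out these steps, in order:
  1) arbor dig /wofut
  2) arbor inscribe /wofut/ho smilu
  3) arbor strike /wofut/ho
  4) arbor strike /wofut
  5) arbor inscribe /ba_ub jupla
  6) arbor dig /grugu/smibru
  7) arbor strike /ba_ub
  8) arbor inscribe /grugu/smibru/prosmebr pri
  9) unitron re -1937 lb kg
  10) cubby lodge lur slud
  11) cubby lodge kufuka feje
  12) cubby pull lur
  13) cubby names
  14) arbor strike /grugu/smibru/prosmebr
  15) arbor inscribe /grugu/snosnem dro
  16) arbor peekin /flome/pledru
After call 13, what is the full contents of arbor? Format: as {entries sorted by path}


$ arbor dig /wofut
  ok
$ arbor inscribe /wofut/ho smilu
  created
$ arbor strike /wofut/ho
  ok
$ arbor strike /wofut
  ok
$ arbor inscribe /ba_ub jupla
  created
$ arbor dig /grugu/smibru
  ok
$ arbor strike /ba_ub
  ok
$ arbor inscribe /grugu/smibru/prosmebr pri
  created
$ unitron re -1937 lb kg
  -87860842069/100000000
$ cubby lodge lur slud
  nil
$ cubby lodge kufuka feje
  nil
$ cubby pull lur
  slud
$ cubby names
  [kufuka, lur]
$ arbor strike /grugu/smibru/prosmebr
  ok
$ arbor inscribe /grugu/snosnem dro
  created
$ arbor peekin /flome/pledru
  ToolError: not found

Answer: {grugu/, grugu/smibru/, grugu/smibru/prosmebr=pri}


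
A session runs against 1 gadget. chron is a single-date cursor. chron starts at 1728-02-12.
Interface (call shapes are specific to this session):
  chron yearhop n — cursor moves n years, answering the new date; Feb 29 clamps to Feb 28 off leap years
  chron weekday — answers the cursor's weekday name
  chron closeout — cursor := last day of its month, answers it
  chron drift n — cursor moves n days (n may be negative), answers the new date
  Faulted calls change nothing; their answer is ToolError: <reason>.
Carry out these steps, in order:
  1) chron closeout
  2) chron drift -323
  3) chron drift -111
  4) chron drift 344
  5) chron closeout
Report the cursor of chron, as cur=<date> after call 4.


;; chron closeout() -> 1728-02-29
;; chron drift(n='-323') -> 1727-04-12
;; chron drift(n='-111') -> 1726-12-22
;; chron drift(n='344') -> 1727-12-01
;; chron closeout() -> 1727-12-31

Answer: cur=1727-12-01


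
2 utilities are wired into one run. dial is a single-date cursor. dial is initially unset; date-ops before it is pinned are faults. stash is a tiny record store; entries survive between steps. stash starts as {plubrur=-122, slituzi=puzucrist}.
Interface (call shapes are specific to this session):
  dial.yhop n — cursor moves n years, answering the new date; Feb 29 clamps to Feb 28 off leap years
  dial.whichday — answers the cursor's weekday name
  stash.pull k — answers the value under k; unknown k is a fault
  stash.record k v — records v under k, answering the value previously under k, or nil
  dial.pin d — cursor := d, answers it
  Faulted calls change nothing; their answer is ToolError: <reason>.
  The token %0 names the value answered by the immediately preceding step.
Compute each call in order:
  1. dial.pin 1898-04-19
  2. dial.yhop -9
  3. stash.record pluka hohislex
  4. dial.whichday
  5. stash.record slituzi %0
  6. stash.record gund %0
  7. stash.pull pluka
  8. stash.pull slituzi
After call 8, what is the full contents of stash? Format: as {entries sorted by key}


==> dial.pin(d→1898-04-19)
<== 1898-04-19
==> dial.yhop(n→-9)
<== 1889-04-19
==> stash.record(k→pluka, v→hohislex)
<== nil
==> dial.whichday()
<== Friday
==> stash.record(k→slituzi, v→%0)
<== puzucrist
==> stash.record(k→gund, v→%0)
<== nil
==> stash.pull(k→pluka)
<== hohislex
==> stash.pull(k→slituzi)
<== Friday

Answer: {gund=puzucrist, plubrur=-122, pluka=hohislex, slituzi=Friday}


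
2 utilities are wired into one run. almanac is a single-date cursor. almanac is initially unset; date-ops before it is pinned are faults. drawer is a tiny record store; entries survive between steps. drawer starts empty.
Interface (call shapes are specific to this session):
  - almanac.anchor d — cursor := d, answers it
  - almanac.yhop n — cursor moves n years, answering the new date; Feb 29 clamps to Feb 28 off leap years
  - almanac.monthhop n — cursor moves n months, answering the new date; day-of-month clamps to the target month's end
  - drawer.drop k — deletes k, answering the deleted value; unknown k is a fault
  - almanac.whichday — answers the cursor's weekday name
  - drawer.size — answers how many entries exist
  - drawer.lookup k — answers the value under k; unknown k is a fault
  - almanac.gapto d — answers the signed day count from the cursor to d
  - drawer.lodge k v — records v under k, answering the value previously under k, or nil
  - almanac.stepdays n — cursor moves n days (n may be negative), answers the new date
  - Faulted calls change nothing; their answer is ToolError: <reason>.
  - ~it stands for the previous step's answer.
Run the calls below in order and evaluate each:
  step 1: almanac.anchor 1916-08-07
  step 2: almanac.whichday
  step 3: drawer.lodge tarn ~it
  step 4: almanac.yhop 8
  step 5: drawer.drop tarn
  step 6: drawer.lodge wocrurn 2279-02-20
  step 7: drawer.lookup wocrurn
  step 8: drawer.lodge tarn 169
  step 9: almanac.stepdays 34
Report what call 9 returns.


·→ almanac.anchor(d→1916-08-07)
·← 1916-08-07
·→ almanac.whichday()
·← Monday
·→ drawer.lodge(k→tarn, v→~it)
·← nil
·→ almanac.yhop(n→8)
·← 1924-08-07
·→ drawer.drop(k→tarn)
·← Monday
·→ drawer.lodge(k→wocrurn, v→2279-02-20)
·← nil
·→ drawer.lookup(k→wocrurn)
·← 2279-02-20
·→ drawer.lodge(k→tarn, v→169)
·← nil
·→ almanac.stepdays(n→34)
·← 1924-09-10

Answer: 1924-09-10


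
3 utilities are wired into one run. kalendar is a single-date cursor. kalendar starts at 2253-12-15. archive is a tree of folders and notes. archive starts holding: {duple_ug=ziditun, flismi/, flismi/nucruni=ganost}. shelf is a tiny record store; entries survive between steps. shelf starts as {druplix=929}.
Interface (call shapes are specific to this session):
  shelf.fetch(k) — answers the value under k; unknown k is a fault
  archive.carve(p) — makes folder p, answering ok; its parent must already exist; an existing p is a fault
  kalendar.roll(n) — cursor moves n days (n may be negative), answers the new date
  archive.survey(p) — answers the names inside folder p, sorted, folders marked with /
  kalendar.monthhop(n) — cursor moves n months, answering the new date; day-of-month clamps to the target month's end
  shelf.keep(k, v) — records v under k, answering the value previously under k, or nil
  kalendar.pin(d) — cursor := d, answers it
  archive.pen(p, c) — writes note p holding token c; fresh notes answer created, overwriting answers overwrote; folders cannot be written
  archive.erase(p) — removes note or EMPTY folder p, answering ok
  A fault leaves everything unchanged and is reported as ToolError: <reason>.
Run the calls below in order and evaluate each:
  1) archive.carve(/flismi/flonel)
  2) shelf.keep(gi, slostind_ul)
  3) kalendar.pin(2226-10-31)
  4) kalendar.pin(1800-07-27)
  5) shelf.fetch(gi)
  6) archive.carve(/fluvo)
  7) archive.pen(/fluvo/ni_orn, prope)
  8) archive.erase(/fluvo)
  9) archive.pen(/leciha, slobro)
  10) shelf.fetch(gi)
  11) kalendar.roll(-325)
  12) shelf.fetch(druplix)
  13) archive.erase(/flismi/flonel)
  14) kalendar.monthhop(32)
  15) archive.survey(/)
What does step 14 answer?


Answer: 1802-05-05

Derivation:
> archive.carve p→/flismi/flonel
[out] ok
> shelf.keep k→gi v→slostind_ul
[out] nil
> kalendar.pin d→2226-10-31
[out] 2226-10-31
> kalendar.pin d→1800-07-27
[out] 1800-07-27
> shelf.fetch k→gi
[out] slostind_ul
> archive.carve p→/fluvo
[out] ok
> archive.pen p→/fluvo/ni_orn c→prope
[out] created
> archive.erase p→/fluvo
[out] ToolError: not empty
> archive.pen p→/leciha c→slobro
[out] created
> shelf.fetch k→gi
[out] slostind_ul
> kalendar.roll n→-325
[out] 1799-09-05
> shelf.fetch k→druplix
[out] 929
> archive.erase p→/flismi/flonel
[out] ok
> kalendar.monthhop n→32
[out] 1802-05-05
> archive.survey p→/
[out] [duple_ug, flismi/, fluvo/, leciha]


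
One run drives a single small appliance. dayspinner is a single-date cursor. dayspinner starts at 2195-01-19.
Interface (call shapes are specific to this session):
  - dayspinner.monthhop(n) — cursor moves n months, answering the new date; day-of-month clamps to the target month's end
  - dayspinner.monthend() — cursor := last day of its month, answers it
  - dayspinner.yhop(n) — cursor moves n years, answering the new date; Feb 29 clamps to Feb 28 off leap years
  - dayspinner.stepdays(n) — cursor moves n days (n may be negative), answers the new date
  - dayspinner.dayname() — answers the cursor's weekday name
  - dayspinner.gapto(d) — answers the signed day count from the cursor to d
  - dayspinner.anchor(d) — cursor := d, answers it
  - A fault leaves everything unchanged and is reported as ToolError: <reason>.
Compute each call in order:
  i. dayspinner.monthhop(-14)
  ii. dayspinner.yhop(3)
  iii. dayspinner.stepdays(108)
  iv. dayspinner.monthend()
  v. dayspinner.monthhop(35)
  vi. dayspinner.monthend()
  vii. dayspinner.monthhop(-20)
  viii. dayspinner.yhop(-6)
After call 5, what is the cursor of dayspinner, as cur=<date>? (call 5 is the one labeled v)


Answer: cur=2200-02-28

Derivation:
% 1. dayspinner.monthhop(n=-14) == 2193-11-19
% 2. dayspinner.yhop(n=3) == 2196-11-19
% 3. dayspinner.stepdays(n=108) == 2197-03-07
% 4. dayspinner.monthend() == 2197-03-31
% 5. dayspinner.monthhop(n=35) == 2200-02-28
% 6. dayspinner.monthend() == 2200-02-28
% 7. dayspinner.monthhop(n=-20) == 2198-06-28
% 8. dayspinner.yhop(n=-6) == 2192-06-28


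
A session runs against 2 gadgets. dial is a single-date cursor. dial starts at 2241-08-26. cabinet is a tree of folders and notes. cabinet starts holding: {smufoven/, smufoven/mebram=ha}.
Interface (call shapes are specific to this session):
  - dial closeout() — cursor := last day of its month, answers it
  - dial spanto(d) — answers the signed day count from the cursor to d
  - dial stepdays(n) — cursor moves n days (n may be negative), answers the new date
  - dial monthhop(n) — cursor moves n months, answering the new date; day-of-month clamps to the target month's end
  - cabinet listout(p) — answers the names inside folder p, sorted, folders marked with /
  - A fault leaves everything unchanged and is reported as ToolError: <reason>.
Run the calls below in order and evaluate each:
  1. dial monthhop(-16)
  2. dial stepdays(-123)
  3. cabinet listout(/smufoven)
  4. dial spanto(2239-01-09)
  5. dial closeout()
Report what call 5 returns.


Answer: 2239-12-31

Derivation:
> dial monthhop n=-16
[out] 2240-04-26
> dial stepdays n=-123
[out] 2239-12-25
> cabinet listout p=/smufoven
[out] [mebram]
> dial spanto d=2239-01-09
[out] -350
> dial closeout
[out] 2239-12-31


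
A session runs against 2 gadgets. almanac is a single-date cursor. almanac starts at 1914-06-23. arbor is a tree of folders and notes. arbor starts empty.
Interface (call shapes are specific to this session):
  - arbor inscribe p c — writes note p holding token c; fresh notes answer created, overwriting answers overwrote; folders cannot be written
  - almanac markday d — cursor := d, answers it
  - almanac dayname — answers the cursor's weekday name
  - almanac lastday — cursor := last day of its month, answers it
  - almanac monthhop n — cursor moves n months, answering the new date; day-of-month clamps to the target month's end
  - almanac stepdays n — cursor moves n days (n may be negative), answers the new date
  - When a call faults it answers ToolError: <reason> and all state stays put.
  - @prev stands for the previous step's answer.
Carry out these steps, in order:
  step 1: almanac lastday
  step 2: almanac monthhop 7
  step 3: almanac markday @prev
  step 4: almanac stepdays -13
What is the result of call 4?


Answer: 1915-01-17

Derivation:
% almanac lastday
[out] 1914-06-30
% almanac monthhop n: 7
[out] 1915-01-30
% almanac markday d: @prev
[out] 1915-01-30
% almanac stepdays n: -13
[out] 1915-01-17


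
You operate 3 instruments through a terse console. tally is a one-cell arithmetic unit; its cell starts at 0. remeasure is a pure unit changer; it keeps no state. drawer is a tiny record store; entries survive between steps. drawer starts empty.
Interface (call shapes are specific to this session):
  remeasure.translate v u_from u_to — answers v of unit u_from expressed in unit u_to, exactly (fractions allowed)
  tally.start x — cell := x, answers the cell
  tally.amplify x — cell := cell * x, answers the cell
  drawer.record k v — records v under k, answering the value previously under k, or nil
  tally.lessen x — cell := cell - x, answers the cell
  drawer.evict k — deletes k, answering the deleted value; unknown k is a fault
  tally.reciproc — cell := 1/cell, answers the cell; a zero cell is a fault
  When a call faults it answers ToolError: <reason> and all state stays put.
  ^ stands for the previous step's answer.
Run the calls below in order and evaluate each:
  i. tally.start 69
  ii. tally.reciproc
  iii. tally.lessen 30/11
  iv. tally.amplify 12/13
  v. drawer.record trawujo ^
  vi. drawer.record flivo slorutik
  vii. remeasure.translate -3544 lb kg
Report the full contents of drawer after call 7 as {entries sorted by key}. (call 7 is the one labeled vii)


% start(x: 69) : 69
% reciproc() : 1/69
% lessen(x: 30/11) : -2059/759
% amplify(x: 12/13) : -8236/3289
% record(k: trawujo, v: ^) : nil
% record(k: flivo, v: slorutik) : nil
% translate(v: -3544, u_from: lb, u_to: kg) : -20094141991/12500000

Answer: {flivo=slorutik, trawujo=-8236/3289}


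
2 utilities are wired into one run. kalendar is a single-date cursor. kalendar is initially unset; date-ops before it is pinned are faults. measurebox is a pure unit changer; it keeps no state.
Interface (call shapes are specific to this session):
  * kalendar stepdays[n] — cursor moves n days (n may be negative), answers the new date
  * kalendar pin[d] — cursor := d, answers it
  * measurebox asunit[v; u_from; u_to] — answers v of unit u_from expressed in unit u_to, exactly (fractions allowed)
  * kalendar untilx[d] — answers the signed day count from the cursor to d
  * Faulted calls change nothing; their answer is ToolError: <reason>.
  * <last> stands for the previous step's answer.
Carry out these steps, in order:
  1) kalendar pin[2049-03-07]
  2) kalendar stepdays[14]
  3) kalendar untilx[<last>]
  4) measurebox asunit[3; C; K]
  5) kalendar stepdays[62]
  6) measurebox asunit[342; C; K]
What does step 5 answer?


CALL kalendar pin[d=2049-03-07]
RET  2049-03-07
CALL kalendar stepdays[n=14]
RET  2049-03-21
CALL kalendar untilx[d=<last>]
RET  0
CALL measurebox asunit[v=3; u_from=C; u_to=K]
RET  5523/20
CALL kalendar stepdays[n=62]
RET  2049-05-22
CALL measurebox asunit[v=342; u_from=C; u_to=K]
RET  12303/20

Answer: 2049-05-22


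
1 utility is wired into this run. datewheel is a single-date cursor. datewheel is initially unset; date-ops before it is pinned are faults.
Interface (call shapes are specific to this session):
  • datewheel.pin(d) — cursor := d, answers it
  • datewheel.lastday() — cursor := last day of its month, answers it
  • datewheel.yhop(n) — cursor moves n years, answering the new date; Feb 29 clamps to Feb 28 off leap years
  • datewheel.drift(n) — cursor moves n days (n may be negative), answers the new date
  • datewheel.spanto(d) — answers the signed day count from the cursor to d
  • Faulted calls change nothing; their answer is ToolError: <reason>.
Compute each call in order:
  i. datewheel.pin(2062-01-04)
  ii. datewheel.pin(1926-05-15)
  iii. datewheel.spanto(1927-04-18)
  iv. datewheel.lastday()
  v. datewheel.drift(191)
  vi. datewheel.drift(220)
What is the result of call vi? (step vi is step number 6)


Answer: 1927-07-16

Derivation:
> pin d→2062-01-04
= 2062-01-04
> pin d→1926-05-15
= 1926-05-15
> spanto d→1927-04-18
= 338
> lastday
= 1926-05-31
> drift n→191
= 1926-12-08
> drift n→220
= 1927-07-16


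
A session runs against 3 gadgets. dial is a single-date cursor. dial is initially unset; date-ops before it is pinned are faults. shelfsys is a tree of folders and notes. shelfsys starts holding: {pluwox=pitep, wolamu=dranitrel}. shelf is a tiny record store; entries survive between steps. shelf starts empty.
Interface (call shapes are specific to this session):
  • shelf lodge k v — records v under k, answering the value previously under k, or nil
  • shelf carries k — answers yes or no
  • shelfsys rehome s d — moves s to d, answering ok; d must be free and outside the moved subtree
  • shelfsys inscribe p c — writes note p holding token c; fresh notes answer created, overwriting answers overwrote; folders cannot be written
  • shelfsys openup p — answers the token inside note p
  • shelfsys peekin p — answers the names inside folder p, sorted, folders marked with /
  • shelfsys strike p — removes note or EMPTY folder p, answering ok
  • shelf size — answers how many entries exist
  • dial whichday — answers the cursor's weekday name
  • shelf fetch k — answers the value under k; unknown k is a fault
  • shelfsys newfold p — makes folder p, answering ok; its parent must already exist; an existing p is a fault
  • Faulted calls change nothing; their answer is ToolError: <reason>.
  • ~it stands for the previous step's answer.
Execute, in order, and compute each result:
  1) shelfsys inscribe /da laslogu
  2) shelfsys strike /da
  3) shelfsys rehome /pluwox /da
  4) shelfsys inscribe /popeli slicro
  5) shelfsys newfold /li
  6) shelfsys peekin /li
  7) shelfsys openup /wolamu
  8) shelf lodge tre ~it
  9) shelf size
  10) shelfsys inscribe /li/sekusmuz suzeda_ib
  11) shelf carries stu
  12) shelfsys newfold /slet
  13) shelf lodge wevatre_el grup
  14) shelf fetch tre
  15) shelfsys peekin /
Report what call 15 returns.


Answer: [da, li/, popeli, slet/, wolamu]

Derivation:
·→ shelfsys inscribe(p: /da, c: laslogu)
·← created
·→ shelfsys strike(p: /da)
·← ok
·→ shelfsys rehome(s: /pluwox, d: /da)
·← ok
·→ shelfsys inscribe(p: /popeli, c: slicro)
·← created
·→ shelfsys newfold(p: /li)
·← ok
·→ shelfsys peekin(p: /li)
·← []
·→ shelfsys openup(p: /wolamu)
·← dranitrel
·→ shelf lodge(k: tre, v: ~it)
·← nil
·→ shelf size()
·← 1
·→ shelfsys inscribe(p: /li/sekusmuz, c: suzeda_ib)
·← created
·→ shelf carries(k: stu)
·← no
·→ shelfsys newfold(p: /slet)
·← ok
·→ shelf lodge(k: wevatre_el, v: grup)
·← nil
·→ shelf fetch(k: tre)
·← dranitrel
·→ shelfsys peekin(p: /)
·← [da, li/, popeli, slet/, wolamu]


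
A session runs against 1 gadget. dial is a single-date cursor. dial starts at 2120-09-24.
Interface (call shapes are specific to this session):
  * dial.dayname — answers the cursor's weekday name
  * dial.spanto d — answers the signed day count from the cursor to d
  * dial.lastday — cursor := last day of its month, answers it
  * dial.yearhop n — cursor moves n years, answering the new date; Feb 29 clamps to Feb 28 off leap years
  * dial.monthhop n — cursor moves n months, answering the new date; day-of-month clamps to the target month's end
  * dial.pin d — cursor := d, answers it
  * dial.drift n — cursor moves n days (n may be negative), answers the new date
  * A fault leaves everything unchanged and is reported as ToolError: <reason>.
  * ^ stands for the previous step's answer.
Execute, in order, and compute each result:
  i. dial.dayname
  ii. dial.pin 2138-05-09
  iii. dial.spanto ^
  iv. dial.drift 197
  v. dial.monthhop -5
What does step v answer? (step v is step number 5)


CALL dayname[]
RET  Tuesday
CALL pin[d=2138-05-09]
RET  2138-05-09
CALL spanto[d=^]
RET  0
CALL drift[n=197]
RET  2138-11-22
CALL monthhop[n=-5]
RET  2138-06-22

Answer: 2138-06-22


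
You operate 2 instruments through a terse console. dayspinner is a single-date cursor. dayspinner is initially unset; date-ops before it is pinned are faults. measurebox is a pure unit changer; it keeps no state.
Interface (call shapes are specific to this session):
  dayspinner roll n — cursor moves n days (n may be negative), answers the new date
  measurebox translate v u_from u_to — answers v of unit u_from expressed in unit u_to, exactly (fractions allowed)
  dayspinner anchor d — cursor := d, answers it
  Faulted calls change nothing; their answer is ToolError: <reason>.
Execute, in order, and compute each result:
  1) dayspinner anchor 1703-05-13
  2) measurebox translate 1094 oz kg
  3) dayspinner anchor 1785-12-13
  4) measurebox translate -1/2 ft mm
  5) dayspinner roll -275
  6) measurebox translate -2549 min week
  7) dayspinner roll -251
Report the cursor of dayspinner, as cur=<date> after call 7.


CALL dayspinner anchor[d→1703-05-13]
RET  1703-05-13
CALL measurebox translate[v→1094; u_from→oz; u_to→kg]
RET  24811502639/800000000
CALL dayspinner anchor[d→1785-12-13]
RET  1785-12-13
CALL measurebox translate[v→-1/2; u_from→ft; u_to→mm]
RET  -762/5
CALL dayspinner roll[n→-275]
RET  1785-03-13
CALL measurebox translate[v→-2549; u_from→min; u_to→week]
RET  -2549/10080
CALL dayspinner roll[n→-251]
RET  1784-07-05

Answer: cur=1784-07-05


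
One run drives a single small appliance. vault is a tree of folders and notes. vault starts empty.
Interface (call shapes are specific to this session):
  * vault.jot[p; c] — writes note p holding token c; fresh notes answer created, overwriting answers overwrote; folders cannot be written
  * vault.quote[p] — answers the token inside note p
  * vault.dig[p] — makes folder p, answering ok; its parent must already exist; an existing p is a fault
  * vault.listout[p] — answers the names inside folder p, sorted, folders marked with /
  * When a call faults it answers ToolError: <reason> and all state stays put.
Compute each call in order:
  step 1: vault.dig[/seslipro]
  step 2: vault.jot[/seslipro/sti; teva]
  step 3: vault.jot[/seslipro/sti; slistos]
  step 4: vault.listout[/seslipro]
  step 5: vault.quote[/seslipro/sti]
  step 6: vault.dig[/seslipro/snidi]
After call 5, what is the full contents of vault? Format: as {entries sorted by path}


Using vault.dig(/seslipro), which returns ok.
I call vault.jot(/seslipro/sti, teva), and observe created.
Using vault.jot(/seslipro/sti, slistos), giving overwrote.
Calling vault.listout(/seslipro): [sti].
I run vault.quote(/seslipro/sti), which returns slistos.
Using vault.dig(/seslipro/snidi), → ok.

Answer: {seslipro/, seslipro/sti=slistos}


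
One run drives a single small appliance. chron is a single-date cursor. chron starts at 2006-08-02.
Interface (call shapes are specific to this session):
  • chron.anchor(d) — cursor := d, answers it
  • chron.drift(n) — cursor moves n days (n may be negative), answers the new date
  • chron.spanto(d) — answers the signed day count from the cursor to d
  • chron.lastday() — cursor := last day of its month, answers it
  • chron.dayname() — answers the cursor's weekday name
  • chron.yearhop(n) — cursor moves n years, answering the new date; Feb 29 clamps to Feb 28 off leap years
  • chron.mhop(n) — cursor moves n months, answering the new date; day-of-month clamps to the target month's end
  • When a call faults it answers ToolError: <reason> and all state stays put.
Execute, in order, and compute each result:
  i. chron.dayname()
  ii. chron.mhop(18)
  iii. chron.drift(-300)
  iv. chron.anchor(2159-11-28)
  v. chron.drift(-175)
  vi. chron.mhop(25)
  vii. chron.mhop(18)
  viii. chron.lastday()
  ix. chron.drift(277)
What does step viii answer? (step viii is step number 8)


==> chron.dayname()
<== Wednesday
==> chron.mhop(n='18')
<== 2008-02-02
==> chron.drift(n='-300')
<== 2007-04-08
==> chron.anchor(d='2159-11-28')
<== 2159-11-28
==> chron.drift(n='-175')
<== 2159-06-06
==> chron.mhop(n='25')
<== 2161-07-06
==> chron.mhop(n='18')
<== 2163-01-06
==> chron.lastday()
<== 2163-01-31
==> chron.drift(n='277')
<== 2163-11-04

Answer: 2163-01-31


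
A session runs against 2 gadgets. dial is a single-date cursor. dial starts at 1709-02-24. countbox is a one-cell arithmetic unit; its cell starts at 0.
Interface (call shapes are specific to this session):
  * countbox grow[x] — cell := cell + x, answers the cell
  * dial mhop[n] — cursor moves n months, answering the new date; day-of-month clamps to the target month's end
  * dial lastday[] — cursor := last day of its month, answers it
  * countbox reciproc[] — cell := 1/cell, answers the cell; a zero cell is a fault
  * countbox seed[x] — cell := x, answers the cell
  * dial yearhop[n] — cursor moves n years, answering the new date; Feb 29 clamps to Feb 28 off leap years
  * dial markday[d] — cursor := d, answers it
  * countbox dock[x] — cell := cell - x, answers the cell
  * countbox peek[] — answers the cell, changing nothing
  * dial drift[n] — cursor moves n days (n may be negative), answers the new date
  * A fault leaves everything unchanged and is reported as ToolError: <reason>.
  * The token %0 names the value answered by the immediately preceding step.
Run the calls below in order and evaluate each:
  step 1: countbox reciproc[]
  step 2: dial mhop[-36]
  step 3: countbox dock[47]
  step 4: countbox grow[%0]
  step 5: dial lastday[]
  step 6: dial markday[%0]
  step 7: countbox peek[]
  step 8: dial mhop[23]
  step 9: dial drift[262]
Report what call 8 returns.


Answer: 1708-01-28

Derivation:
I try countbox reciproc, — result: ToolError: reciprocal of zero.
Then dial mhop with n: -36, and observe 1706-02-24.
I invoke countbox dock with x: 47, yielding -47.
I use countbox grow with x: %0, and see -94.
Using dial lastday(), giving 1706-02-28.
I invoke dial markday with d: %0, → 1706-02-28.
I call countbox peek(), and observe -94.
Then dial mhop with n: 23, yielding 1708-01-28.
I run dial drift with n: 262, giving 1708-10-16.


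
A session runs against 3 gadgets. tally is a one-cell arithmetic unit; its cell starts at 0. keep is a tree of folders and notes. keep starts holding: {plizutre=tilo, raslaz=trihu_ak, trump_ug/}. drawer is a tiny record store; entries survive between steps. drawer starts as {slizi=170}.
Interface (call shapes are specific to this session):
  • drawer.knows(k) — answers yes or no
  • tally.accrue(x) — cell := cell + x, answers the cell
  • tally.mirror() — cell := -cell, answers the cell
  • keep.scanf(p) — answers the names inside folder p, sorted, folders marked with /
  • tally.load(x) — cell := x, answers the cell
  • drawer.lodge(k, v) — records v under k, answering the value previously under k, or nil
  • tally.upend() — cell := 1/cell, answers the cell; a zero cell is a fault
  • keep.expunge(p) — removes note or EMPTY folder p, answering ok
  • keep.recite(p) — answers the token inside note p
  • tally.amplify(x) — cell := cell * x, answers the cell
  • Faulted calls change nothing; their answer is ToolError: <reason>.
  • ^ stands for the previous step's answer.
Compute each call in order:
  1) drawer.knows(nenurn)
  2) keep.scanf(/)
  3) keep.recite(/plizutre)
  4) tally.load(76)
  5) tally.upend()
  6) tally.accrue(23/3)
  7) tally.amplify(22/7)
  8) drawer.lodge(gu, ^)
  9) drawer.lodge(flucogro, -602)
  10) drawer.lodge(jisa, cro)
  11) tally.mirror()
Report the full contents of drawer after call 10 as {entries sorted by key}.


Using drawer.knows(k: nenurn), yielding no.
I run keep.scanf(p: /), — result: [plizutre, raslaz, trump_ug/].
I run keep.recite(p: /plizutre), which returns tilo.
Now I run tally.load(x: 76): 76.
Now I run tally.upend(), and observe 1/76.
I run tally.accrue(x: 23/3), — result: 1751/228.
Using tally.amplify(x: 22/7), and get 19261/798.
Now I run drawer.lodge(k: gu, v: ^), and observe nil.
I call drawer.lodge(k: flucogro, v: -602), and see nil.
Next I call drawer.lodge(k: jisa, v: cro), and see nil.
I invoke tally.mirror(), giving -19261/798.

Answer: {flucogro=-602, gu=19261/798, jisa=cro, slizi=170}


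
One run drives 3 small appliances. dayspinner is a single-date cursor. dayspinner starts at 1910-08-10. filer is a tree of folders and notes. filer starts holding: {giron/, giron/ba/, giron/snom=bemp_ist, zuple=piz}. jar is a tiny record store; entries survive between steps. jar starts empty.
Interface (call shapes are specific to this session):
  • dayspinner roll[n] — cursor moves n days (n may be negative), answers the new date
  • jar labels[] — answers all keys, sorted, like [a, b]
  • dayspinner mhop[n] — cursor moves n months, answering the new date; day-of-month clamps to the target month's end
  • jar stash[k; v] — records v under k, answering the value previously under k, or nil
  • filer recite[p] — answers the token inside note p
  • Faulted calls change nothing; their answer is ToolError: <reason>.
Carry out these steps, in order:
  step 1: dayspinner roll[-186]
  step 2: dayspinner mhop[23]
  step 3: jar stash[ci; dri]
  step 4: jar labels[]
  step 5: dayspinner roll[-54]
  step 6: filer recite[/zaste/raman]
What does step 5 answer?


·→ dayspinner roll(n→-186)
·← 1910-02-05
·→ dayspinner mhop(n→23)
·← 1912-01-05
·→ jar stash(k→ci, v→dri)
·← nil
·→ jar labels()
·← [ci]
·→ dayspinner roll(n→-54)
·← 1911-11-12
·→ filer recite(p→/zaste/raman)
·← ToolError: not found

Answer: 1911-11-12


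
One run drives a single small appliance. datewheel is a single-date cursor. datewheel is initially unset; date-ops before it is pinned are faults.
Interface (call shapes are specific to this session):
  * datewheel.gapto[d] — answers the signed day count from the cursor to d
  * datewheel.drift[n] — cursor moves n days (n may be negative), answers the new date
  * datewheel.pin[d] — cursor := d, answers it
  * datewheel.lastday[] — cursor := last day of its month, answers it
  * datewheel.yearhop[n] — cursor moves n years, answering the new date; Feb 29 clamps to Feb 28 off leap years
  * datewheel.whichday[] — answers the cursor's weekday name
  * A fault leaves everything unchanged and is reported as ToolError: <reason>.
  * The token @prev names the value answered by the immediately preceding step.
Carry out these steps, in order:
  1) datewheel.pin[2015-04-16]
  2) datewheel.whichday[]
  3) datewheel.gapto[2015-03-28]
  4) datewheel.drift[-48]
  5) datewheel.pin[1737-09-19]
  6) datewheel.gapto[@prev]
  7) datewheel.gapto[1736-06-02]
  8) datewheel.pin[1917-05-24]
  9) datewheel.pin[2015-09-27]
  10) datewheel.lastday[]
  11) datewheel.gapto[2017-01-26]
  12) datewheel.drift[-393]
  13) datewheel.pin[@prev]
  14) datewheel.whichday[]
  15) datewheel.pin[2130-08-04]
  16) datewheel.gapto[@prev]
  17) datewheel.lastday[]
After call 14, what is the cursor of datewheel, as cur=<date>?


Answer: cur=2014-09-02

Derivation:
→ pin(d: 2015-04-16)
← 2015-04-16
→ whichday()
← Thursday
→ gapto(d: 2015-03-28)
← -19
→ drift(n: -48)
← 2015-02-27
→ pin(d: 1737-09-19)
← 1737-09-19
→ gapto(d: @prev)
← 0
→ gapto(d: 1736-06-02)
← -474
→ pin(d: 1917-05-24)
← 1917-05-24
→ pin(d: 2015-09-27)
← 2015-09-27
→ lastday()
← 2015-09-30
→ gapto(d: 2017-01-26)
← 484
→ drift(n: -393)
← 2014-09-02
→ pin(d: @prev)
← 2014-09-02
→ whichday()
← Tuesday
→ pin(d: 2130-08-04)
← 2130-08-04
→ gapto(d: @prev)
← 0
→ lastday()
← 2130-08-31


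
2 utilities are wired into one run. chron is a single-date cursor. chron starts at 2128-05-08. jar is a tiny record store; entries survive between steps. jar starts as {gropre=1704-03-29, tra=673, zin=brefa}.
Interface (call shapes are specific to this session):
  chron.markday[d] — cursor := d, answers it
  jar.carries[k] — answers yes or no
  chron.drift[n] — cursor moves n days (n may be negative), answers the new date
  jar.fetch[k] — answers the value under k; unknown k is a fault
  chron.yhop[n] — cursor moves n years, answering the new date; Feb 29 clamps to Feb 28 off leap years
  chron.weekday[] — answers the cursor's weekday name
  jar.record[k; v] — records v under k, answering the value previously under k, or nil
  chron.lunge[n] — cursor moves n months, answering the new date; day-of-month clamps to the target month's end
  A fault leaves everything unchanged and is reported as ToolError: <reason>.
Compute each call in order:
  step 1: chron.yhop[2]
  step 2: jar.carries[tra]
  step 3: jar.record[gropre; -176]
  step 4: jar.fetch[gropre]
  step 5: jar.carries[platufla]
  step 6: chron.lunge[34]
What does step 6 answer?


$ chron.yhop 2
:: 2130-05-08
$ jar.carries tra
:: yes
$ jar.record gropre -176
:: 1704-03-29
$ jar.fetch gropre
:: -176
$ jar.carries platufla
:: no
$ chron.lunge 34
:: 2133-03-08

Answer: 2133-03-08
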